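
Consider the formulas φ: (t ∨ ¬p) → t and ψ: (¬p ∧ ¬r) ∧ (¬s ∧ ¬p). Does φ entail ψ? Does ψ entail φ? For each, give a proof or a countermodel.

(→) This fails. Under t = F, p = T, r = F, s = F, the left side is true but the right side is false.

(←) This fails. Under t = F, p = F, r = F, s = F, the left side is false but the right side is true.

Neither direction holds.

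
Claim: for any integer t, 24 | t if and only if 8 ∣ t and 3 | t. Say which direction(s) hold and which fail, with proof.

[⇐] Suppose 8 ∣ t and 3 ∣ t. Any common multiple of 8 and 3 is a multiple of their lcm; here gcd(8, 3) = 1, so lcm(8, 3) = 8·3 = 24, so 24 ∣ t.

[⇒] If 24 ∣ t, write t = 24q. Since 24 = 3·8, t = 8·(3q), so 8 ∣ t; and since 24 = 8·3, t = 3·(8q), so 3 ∣ t.

Both directions hold.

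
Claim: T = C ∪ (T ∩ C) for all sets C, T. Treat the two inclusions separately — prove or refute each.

(⊆) This inclusion fails. Take C = ∅, T = {1}; then 1 ∈ T but 1 ∉ C ∪ (T ∩ C).

(⊇) This inclusion fails. Take C = {1}, T = ∅; then 1 ∈ C ∪ (T ∩ C) but 1 ∉ T.

Both inclusions fail.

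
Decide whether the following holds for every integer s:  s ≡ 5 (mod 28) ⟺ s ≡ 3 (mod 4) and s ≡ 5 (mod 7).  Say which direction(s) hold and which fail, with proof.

Neither direction holds.

(→) This fails: s = 5 gives 5 ≡ 5 (mod 28) but 5 ≡ 1 (mod 4), so the conjunction on the right does not hold.

(←) This fails: s = 19 satisfies both congruences on the right (19 ≡ 3 mod 4 and 19 ≡ 5 mod 7) yet 19 ≡ 19 (mod 28), not 5.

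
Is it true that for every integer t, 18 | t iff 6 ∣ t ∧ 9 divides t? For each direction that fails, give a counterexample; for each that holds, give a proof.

[⇒] If 18 ∣ t, write t = 18q. Since 18 = 3·6, t = 6·(3q), so 6 ∣ t; and since 18 = 2·9, t = 9·(2q), so 9 ∣ t.

[⇐] Suppose 6 ∣ t and 9 ∣ t. Any common multiple of 6 and 9 is a multiple of their lcm; here lcm(6, 9) = 6·9/gcd(6, 9) = 54/3 = 18, so 18 ∣ t.

Equivalent; both directions hold.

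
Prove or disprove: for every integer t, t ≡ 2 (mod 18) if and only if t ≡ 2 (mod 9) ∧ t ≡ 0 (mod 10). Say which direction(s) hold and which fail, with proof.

(⟹) This fails: t = 2 gives 2 ≡ 2 (mod 18) but 2 ≡ 2 (mod 10), so the conjunction on the right does not hold.

(⟸) Conversely, if t ≡ 2 (mod 9) and t ≡ 0 (mod 10), then by the Chinese remainder theorem t ≡ 20 (mod 90). Since 20 ≡ 2 (mod 18) and 18 ∣ 90, we get t ≡ 2 (mod 18).

(⇒) fails; (⇐) holds.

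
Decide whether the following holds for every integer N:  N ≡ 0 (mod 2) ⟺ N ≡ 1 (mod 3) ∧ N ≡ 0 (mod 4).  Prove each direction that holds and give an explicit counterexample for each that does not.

[⇒] This fails: N = 0 gives 0 ≡ 0 (mod 2) but 0 ≡ 0 (mod 3), so the conjunction on the right does not hold.

[⇐] Conversely, if N ≡ 1 (mod 3) and N ≡ 0 (mod 4), then by the Chinese remainder theorem N ≡ 4 (mod 12). Since 4 ≡ 0 (mod 2) and 2 ∣ 12, we get N ≡ 0 (mod 2).

Only the converse holds.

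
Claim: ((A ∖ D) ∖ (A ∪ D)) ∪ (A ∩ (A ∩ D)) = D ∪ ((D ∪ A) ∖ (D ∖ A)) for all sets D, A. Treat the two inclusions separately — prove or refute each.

Only the forward inclusion holds.

(⟹) Let x ∈ ((A ∖ D) ∖ (A ∪ D)) ∪ (A ∩ (A ∩ D)). Then x ∈ D ∩ A, from which x ∈ D ∪ ((D ∪ A) ∖ (D ∖ A)).

(⟸) This inclusion fails. Take D = {1}, A = ∅; then 1 ∈ D ∪ ((D ∪ A) ∖ (D ∖ A)) but 1 ∉ ((A ∖ D) ∖ (A ∪ D)) ∪ (A ∩ (A ∩ D)).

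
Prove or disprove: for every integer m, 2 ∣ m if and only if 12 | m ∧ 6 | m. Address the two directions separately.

(⇒) fails; (⇐) holds.

(⇒) This fails: take m = 2. Certainly 2 ∣ 2, but 12 ∤ 2.

(⇐) Suppose 12 ∣ m and 6 ∣ m. Any common multiple of 12 and 6 is a multiple of their lcm; here lcm(12, 6) = 12·6/gcd(12, 6) = 72/6 = 12, so 12 ∣ m. Since 2 ∣ 12, it follows that 2 ∣ m.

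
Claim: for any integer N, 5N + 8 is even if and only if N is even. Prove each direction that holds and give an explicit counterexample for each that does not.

The biconditional holds.

(→) Suppose 5N + 8 is even. Since 5 is odd, 5N and N have the same parity, so 5N + 8 ≡ N + 8 (mod 2). As 8 is even, 5N + 8 is even exactly when N is even. Thus N is even.

(←) Conversely, suppose N is even; write N = 2j. Then 5N + 8 = 5·(2j) + 8 = 2·5j + 8, which is even.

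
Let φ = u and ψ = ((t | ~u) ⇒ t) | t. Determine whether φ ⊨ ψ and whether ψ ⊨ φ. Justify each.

[⇒] Assume the antecedent. If t is true, ((t | ~u) ⇒ t) | t reduces to true regardless of the other variables. If t is false, the antecedent forces (t = F, u = T), and ((t | ~u) ⇒ t) | t holds there. Either way ((t | ~u) ⇒ t) | t holds.

[⇐] This fails. Under t = T, u = F, the left side is false but the right side is true.

The forward direction holds; the converse fails.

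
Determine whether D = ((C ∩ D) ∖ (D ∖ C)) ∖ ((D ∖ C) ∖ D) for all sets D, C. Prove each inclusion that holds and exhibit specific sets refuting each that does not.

The sets are not equal: only the reverse inclusion holds.

Forward inclusion. This inclusion fails. Take D = {1}, C = ∅; then 1 ∈ D but 1 ∉ ((C ∩ D) ∖ (D ∖ C)) ∖ ((D ∖ C) ∖ D).

Reverse inclusion. Let x ∈ ((C ∩ D) ∖ (D ∖ C)) ∖ ((D ∖ C) ∖ D). Then x ∈ D ∩ C, from which x ∈ D.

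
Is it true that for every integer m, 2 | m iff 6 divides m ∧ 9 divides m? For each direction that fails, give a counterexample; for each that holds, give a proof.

(←) Suppose 6 ∣ m and 9 ∣ m. Any common multiple of 6 and 9 is a multiple of their lcm; here lcm(6, 9) = 6·9/gcd(6, 9) = 54/3 = 18, so 18 ∣ m. Since 2 ∣ 18, it follows that 2 ∣ m.

(→) This fails: take m = 2. Certainly 2 ∣ 2, but 6 ∤ 2.

The forward direction fails; the converse holds.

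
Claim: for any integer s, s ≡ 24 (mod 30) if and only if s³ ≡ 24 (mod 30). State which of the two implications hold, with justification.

Forward direction. Suppose s ≡ 24 (mod 30). Write s = 30j + 24. Then (30j + 24)³ = 27000j³ + 64800j² + 51840j + 13824 = 30(900j³ + 2160j² + 1728j + 460) + 24, so s³ ≡ 24 (mod 30).

Converse. Suppose s³ ≡ 24 (mod 30). The only residue r in {0, …, 29} with r³ ≡ 24 (mod 30) is r = 24, so s ≡ 24 (mod 30).

The biconditional holds.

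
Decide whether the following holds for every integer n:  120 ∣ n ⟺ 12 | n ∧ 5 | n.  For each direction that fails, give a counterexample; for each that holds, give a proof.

Only the forward direction holds.

(→) If 120 ∣ n, write n = 120q. Since 120 = 10·12, n = 12·(10q), so 12 ∣ n; and since 120 = 24·5, n = 5·(24q), so 5 ∣ n.

(←) This fails: take n = 60. Both 12 ∣ 60 and 5 ∣ 60, yet 60 is not a multiple of 120 (since 60 = 0·120 + 60), so 120 ∤ 60.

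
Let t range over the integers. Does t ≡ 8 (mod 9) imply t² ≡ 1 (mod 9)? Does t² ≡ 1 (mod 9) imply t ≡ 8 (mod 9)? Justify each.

(⇐) This fails: take t = 1. Then 1² = 1 ≡ 1 (mod 9), yet 1 ≡ 1 (mod 9), not 8.

(⇒) Suppose t ≡ 8 (mod 9). Write t = 9j + 8. Then (9j + 8)² = 81j² + 144j + 64 = 9(9j² + 16j + 7) + 1, so t² ≡ 1 (mod 9).

(⇒) holds; (⇐) fails.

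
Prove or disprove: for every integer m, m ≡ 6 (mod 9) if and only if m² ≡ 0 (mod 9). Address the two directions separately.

(⟹) Suppose m ≡ 6 (mod 9). Write m = 9j + 6. Then (9j + 6)² = 81j² + 108j + 36 = 9(9j² + 12j + 4) + 0, so m² ≡ 0 (mod 9).

(⟸) This fails: take m = 0. Then 0² = 0 ≡ 0 (mod 9), yet 0 ≡ 0 (mod 9), not 6.

Not equivalent: only (⇒) holds.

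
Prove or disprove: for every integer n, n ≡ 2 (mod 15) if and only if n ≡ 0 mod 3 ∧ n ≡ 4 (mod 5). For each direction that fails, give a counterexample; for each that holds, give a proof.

(⟹) This fails: n = 2 gives 2 ≡ 2 (mod 15) but 2 ≡ 2 (mod 3), so the conjunction on the right does not hold.

(⟸) This fails: n = 9 satisfies both congruences on the right (9 ≡ 0 mod 3 and 9 ≡ 4 mod 5) yet 9 ≡ 9 (mod 15), not 2.

(⇒) fails and (⇐) fails.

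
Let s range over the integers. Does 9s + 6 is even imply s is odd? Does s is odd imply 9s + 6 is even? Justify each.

(→) This fails: s = 2 gives 9s + 6 = 24, which is even, but 2 is even, not odd.

(←) This also fails: s = 3 is odd, but 9s + 6 = 33 is odd, not even.

Neither implication holds.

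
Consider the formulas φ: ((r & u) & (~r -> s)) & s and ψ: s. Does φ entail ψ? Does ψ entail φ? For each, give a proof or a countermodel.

(→) Assume the antecedent. If u is true, the antecedent forces (u = T, r = T, s = T), and s holds there. If u is false, the antecedent cannot hold. Either way s holds.

(←) This fails. Under u = F, r = F, s = T, the left side is false but the right side is true.

Not equivalent: only (⇒) holds.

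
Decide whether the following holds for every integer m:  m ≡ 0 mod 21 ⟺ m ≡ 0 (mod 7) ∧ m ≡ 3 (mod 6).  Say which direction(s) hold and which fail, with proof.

The forward direction fails; the converse holds.

(⟹) This fails: m = 0 gives 0 ≡ 0 (mod 21) but 0 ≡ 0 (mod 6), so the conjunction on the right does not hold.

(⟸) Conversely, if m ≡ 0 (mod 7) and m ≡ 3 (mod 6), then by the Chinese remainder theorem m ≡ 21 (mod 42). Since 21 ≡ 0 (mod 21) and 21 ∣ 42, we get m ≡ 0 (mod 21).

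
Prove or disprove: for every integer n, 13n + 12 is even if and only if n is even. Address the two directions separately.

(⇐) Suppose n is even; write n = 2j. Then 13n + 12 = 13·(2j) + 12 = 2·13j + 12, which is even.

(⇒) Suppose 13n + 12 is even. Since 13 is odd, 13n and n have the same parity, so 13n + 12 ≡ n + 12 (mod 2). As 12 is even, 13n + 12 is even exactly when n is even. Thus n is even.

Both directions hold; the statement is true.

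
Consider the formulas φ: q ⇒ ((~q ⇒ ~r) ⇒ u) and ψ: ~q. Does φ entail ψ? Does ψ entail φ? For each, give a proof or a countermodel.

[⇒] This fails. Under q = T, r = F, u = T, the left side is true but the right side is false.

[⇐] Assume the antecedent. If q is true, the antecedent cannot hold. If q is false, q ⇒ ((~q ⇒ ~r) ⇒ u) reduces to true regardless of the other variables. Either way q ⇒ ((~q ⇒ ~r) ⇒ u) holds.

Only the converse holds.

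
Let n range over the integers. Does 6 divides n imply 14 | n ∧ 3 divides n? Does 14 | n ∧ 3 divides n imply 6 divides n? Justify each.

Converse. Suppose 14 ∣ n and 3 ∣ n. Any common multiple of 14 and 3 is a multiple of their lcm; here gcd(14, 3) = 1, so lcm(14, 3) = 14·3 = 42, so 42 ∣ n. Since 6 ∣ 42, it follows that 6 ∣ n.

Forward direction. This fails: take n = 6. Certainly 6 ∣ 6, but 14 ∤ 6.

(⇒) fails; (⇐) holds.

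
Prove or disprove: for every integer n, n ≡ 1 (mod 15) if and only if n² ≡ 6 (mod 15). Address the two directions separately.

(→) This fails: take n = 1. Then 1 ≡ 1 (mod 15), but 1² = 1 ≡ 1 (mod 15), not 6.

(←) This fails: take n = 6. Then 6² = 36 ≡ 6 (mod 15), yet 6 ≡ 6 (mod 15), not 1.

Neither implication holds.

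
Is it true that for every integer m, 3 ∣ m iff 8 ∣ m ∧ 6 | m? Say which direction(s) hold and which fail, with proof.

Converse. Suppose 8 ∣ m and 6 ∣ m. Any common multiple of 8 and 6 is a multiple of their lcm; here lcm(8, 6) = 8·6/gcd(8, 6) = 48/2 = 24, so 24 ∣ m. Since 3 ∣ 24, it follows that 3 ∣ m.

Forward direction. This fails: take m = 3. Certainly 3 ∣ 3, but 8 ∤ 3.

Only the reverse direction holds.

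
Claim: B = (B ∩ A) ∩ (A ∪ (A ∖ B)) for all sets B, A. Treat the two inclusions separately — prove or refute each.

(⊆) This inclusion fails. Take B = {1}, A = ∅; then 1 ∈ B but 1 ∉ (B ∩ A) ∩ (A ∪ (A ∖ B)).

(⊇) Let x ∈ (B ∩ A) ∩ (A ∪ (A ∖ B)). Then x ∈ B ∩ A, from which x ∈ B.

The sets are not equal: only the reverse inclusion holds.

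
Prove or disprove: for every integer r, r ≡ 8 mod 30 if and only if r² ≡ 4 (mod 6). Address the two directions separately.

[⇒] Suppose r ≡ 8 (mod 30). Then r² ≡ 8² = 64 (mod 30), and since 6 ∣ 30, also r² ≡ 4 (mod 6).

[⇐] This fails: take r = 2. Then 2² = 4 ≡ 4 (mod 6), yet 2 ≡ 2 (mod 30), not 8.

Not equivalent: only (⇒) holds.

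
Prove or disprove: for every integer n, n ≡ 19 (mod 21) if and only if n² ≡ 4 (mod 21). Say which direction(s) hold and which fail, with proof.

Only the forward implication holds.

(⇒) Suppose n ≡ 19 (mod 21). Write n = 21j + 19. Then (21j + 19)² = 441j² + 798j + 361 = 21(21j² + 38j + 17) + 4, so n² ≡ 4 (mod 21).

(⇐) This fails: take n = 2. Then 2² = 4 ≡ 4 (mod 21), yet 2 ≡ 2 (mod 21), not 19.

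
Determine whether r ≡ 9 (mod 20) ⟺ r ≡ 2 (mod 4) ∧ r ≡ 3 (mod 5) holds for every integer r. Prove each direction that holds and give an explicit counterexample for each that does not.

Both directions fail.

[⇒] This fails: r = 9 gives 9 ≡ 9 (mod 20) but 9 ≡ 1 (mod 4), so the conjunction on the right does not hold.

[⇐] This fails: r = 18 satisfies both congruences on the right (18 ≡ 2 mod 4 and 18 ≡ 3 mod 5) yet 18 ≡ 18 (mod 20), not 9.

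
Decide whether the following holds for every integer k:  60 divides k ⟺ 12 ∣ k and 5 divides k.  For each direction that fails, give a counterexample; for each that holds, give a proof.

Forward direction. If 60 ∣ k, write k = 60q. Since 60 = 5·12, k = 12·(5q), so 12 ∣ k; and since 60 = 12·5, k = 5·(12q), so 5 ∣ k.

Converse. Suppose 12 ∣ k and 5 ∣ k. Any common multiple of 12 and 5 is a multiple of their lcm; here gcd(12, 5) = 1, so lcm(12, 5) = 12·5 = 60, so 60 ∣ k.

Both implications hold.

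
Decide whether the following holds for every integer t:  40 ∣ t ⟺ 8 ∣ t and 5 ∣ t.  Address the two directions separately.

Both implications hold.

[⇒] If 40 ∣ t, write t = 40q. Since 40 = 5·8, t = 8·(5q), so 8 ∣ t; and since 40 = 8·5, t = 5·(8q), so 5 ∣ t.

[⇐] Suppose 8 ∣ t and 5 ∣ t. Any common multiple of 8 and 5 is a multiple of their lcm; here gcd(8, 5) = 1, so lcm(8, 5) = 8·5 = 40, so 40 ∣ t.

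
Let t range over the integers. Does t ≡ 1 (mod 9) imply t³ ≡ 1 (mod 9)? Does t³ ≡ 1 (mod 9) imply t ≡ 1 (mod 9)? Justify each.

(⟹) Suppose t ≡ 1 (mod 9). Write t = 9j + 1. Then (9j + 1)³ = 729j³ + 243j² + 27j + 1 = 9(81j³ + 27j² + 3j) + 1, so t³ ≡ 1 (mod 9).

(⟸) This fails: take t = 4. Then 4³ = 64 ≡ 1 (mod 9), yet 4 ≡ 4 (mod 9), not 1.

(⇒) holds; (⇐) fails.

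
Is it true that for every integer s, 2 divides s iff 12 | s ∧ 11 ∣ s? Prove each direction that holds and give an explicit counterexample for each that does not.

(⇐) Suppose 12 ∣ s and 11 ∣ s. Any common multiple of 12 and 11 is a multiple of their lcm; here gcd(12, 11) = 1, so lcm(12, 11) = 12·11 = 132, so 132 ∣ s. Since 2 ∣ 132, it follows that 2 ∣ s.

(⇒) This fails: take s = 2. Certainly 2 ∣ 2, but 12 ∤ 2.

Only the converse holds.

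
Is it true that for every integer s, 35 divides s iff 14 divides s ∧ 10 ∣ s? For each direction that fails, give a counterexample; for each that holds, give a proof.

(⟹) This fails: take s = 35. Certainly 35 ∣ 35, but 14 ∤ 35.

(⟸) Suppose 14 ∣ s and 10 ∣ s. Any common multiple of 14 and 10 is a multiple of their lcm; here lcm(14, 10) = 14·10/gcd(14, 10) = 140/2 = 70, so 70 ∣ s. Since 35 ∣ 70, it follows that 35 ∣ s.

Only the converse holds.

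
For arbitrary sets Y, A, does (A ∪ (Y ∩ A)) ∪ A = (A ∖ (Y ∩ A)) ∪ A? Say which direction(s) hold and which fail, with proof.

The two sets are equal.

Reverse inclusion. Let x ∈ (A ∖ (Y ∩ A)) ∪ A. Then either x ∈ A and x ∉ Y; or x ∈ Y ∩ A. In each case x ∈ (A ∪ (Y ∩ A)) ∪ A, so (A ∖ (Y ∩ A)) ∪ A ⊆ (A ∪ (Y ∩ A)) ∪ A.

Forward inclusion. Let x ∈ (A ∪ (Y ∩ A)) ∪ A. Then either x ∈ A and x ∉ Y; or x ∈ Y ∩ A. In each case x ∈ (A ∖ (Y ∩ A)) ∪ A, so (A ∪ (Y ∩ A)) ∪ A ⊆ (A ∖ (Y ∩ A)) ∪ A.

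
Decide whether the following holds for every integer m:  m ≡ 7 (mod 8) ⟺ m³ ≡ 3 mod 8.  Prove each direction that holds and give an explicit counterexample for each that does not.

[⇒] This fails: take m = 7. Then 7 ≡ 7 (mod 8), but 7³ = 343 ≡ 7 (mod 8), not 3.

[⇐] This fails: take m = 3. Then 3³ = 27 ≡ 3 (mod 8), yet 3 ≡ 3 (mod 8), not 7.

Neither direction holds.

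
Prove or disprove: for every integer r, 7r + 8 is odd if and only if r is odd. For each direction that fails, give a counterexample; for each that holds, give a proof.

The biconditional holds.

(→) Suppose 7r + 8 is odd. Since 7 is odd, 7r and r have the same parity, so 7r + 8 ≡ r + 8 (mod 2). As 8 is even, 7r + 8 is odd exactly when r is odd. Thus r is odd.

(←) Conversely, suppose r is odd; write r = 2j + 1. Then 7r + 8 = 7·(2j + 1) + 8 = 2·7j + 15, which is odd.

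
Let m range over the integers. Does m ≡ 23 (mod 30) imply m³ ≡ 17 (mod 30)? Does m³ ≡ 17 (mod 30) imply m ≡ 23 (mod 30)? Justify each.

Both directions hold; the statement is true.

(⇒) Suppose m ≡ 23 (mod 30). Write m = 30j + 23. Then (30j + 23)³ = 27000j³ + 62100j² + 47610j + 12167 = 30(900j³ + 2070j² + 1587j + 405) + 17, so m³ ≡ 17 (mod 30).

(⇐) Conversely, suppose m³ ≡ 17 (mod 30). The only residue r in {0, …, 29} with r³ ≡ 17 (mod 30) is r = 23, so m ≡ 23 (mod 30).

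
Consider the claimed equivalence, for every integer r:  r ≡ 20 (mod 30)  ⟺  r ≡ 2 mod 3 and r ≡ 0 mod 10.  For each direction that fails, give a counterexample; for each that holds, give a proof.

(⇐) If r ≡ 2 (mod 3) and r ≡ 0 (mod 10), then by the Chinese remainder theorem r ≡ 20 (mod 30). This is exactly r ≡ 20 (mod 30).

(⇒) Suppose r ≡ 20 (mod 30); write r = 30j + 20. Since 3 ∣ 30, reducing mod 3 gives r ≡ 20 ≡ 2 (mod 3); since 10 ∣ 30, reducing mod 10 gives r ≡ 20 ≡ 0 (mod 10).

Both implications hold.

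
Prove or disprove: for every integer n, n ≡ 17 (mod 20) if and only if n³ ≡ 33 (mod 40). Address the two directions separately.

Forward direction. This fails: take n = 37. Then 37 ≡ 17 (mod 20), but 37³ = 50653 ≡ 13 (mod 40), not 33.

Converse. The residues r modulo 40 with r³ ≡ 33 (mod 40) are exactly {17}, and each is ≡ 17 (mod 20).

The forward direction fails; the converse holds.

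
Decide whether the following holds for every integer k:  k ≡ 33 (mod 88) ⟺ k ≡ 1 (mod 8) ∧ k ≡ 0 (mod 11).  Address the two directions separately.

Both implications hold.

(⟹) Suppose k ≡ 33 (mod 88); write k = 88j + 33. Since 8 ∣ 88, reducing mod 8 gives k ≡ 33 ≡ 1 (mod 8); since 11 ∣ 88, reducing mod 11 gives k ≡ 33 ≡ 0 (mod 11).

(⟸) Conversely, if k ≡ 1 (mod 8) and k ≡ 0 (mod 11), then by the Chinese remainder theorem k ≡ 33 (mod 88). This is exactly k ≡ 33 (mod 88).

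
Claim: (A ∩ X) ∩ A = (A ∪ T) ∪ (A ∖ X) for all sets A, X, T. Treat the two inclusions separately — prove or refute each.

Forward inclusion. Let x ∈ (A ∩ X) ∩ A. Then either x ∈ A ∩ X and x ∉ T; or x ∈ A ∩ X ∩ T. In each case x ∈ (A ∪ T) ∪ (A ∖ X), so (A ∩ X) ∩ A ⊆ (A ∪ T) ∪ (A ∖ X).

Reverse inclusion. This inclusion fails. Take A = {1}, X = ∅, T = ∅; then 1 ∈ (A ∪ T) ∪ (A ∖ X) but 1 ∉ (A ∩ X) ∩ A.

(⊆) holds; (⊇) fails.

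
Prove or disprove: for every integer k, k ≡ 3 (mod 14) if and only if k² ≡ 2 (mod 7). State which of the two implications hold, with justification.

(⟹) Suppose k ≡ 3 (mod 14). Then k² ≡ 3² = 9 (mod 14), and since 7 ∣ 14, also k² ≡ 2 (mod 7).

(⟸) This fails: take k = 4. Then 4² = 16 ≡ 2 (mod 7), yet 4 ≡ 4 (mod 14), not 3.

Only the forward implication holds.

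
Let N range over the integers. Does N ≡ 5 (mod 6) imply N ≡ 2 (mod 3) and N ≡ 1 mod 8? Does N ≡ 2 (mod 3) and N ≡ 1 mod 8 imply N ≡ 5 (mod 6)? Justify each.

(⟹) This fails: N = 11 gives 11 ≡ 5 (mod 6) but 11 ≡ 3 (mod 8), so the conjunction on the right does not hold.

(⟸) Conversely, if N ≡ 2 (mod 3) and N ≡ 1 (mod 8), then by the Chinese remainder theorem N ≡ 17 (mod 24). Since 17 ≡ 5 (mod 6) and 6 ∣ 24, we get N ≡ 5 (mod 6).

(⇒) fails; (⇐) holds.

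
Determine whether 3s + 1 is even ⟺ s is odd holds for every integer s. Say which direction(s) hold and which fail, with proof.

Converse. Suppose s is odd; write s = 2j + 1. Then 3s + 1 = 3·(2j + 1) + 1 = 2·3j + 4, which is even.

Forward direction. Suppose 3s + 1 is even. Since 3 is odd, 3s and s have the same parity, so 3s + 1 ≡ s + 1 (mod 2). As 1 is odd, 3s + 1 is even exactly when s is odd. Thus s is odd.

Both implications hold.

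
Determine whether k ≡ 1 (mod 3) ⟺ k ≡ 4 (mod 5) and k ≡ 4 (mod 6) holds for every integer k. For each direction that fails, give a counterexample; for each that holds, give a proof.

(⇐) If k ≡ 4 (mod 5) and k ≡ 4 (mod 6), then by the Chinese remainder theorem k ≡ 4 (mod 30). Since 4 ≡ 1 (mod 3) and 3 ∣ 30, we get k ≡ 1 (mod 3).

(⇒) This fails: k = 1 gives 1 ≡ 1 (mod 3) but 1 ≡ 1 (mod 5), so the conjunction on the right does not hold.

Only the reverse direction holds.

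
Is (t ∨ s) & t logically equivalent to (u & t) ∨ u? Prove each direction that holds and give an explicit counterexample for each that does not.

(⇒) fails and (⇐) fails.

(⇒) This fails. Under u = F, s = F, t = T, the left side is true but the right side is false.

(⇐) This fails. Under u = T, s = F, t = F, the left side is false but the right side is true.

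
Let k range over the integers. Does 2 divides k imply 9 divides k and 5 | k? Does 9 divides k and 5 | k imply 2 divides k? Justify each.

[⇒] This fails: take k = 2. Certainly 2 ∣ 2, but 9 ∤ 2.

[⇐] This fails: take k = 45. Both 9 ∣ 45 and 5 ∣ 45, yet 45 is not a multiple of 2 (since 45 = 22·2 + 1), so 2 ∤ 45.

Neither direction holds.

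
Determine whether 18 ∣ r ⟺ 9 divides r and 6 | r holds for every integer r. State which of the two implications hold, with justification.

(⇒) If 18 ∣ r, write r = 18q. Since 18 = 2·9, r = 9·(2q), so 9 ∣ r; and since 18 = 3·6, r = 6·(3q), so 6 ∣ r.

(⇐) Suppose 9 ∣ r and 6 ∣ r. Any common multiple of 9 and 6 is a multiple of their lcm; here lcm(9, 6) = 9·6/gcd(9, 6) = 54/3 = 18, so 18 ∣ r.

Both directions hold; the statement is true.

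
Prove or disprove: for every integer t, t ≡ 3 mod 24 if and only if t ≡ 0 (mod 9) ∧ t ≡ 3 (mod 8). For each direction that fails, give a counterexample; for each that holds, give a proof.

(⟹) This fails: t = 51 gives 51 ≡ 3 (mod 24) but 51 ≡ 6 (mod 9), so the conjunction on the right does not hold.

(⟸) Conversely, if t ≡ 0 (mod 9) and t ≡ 3 (mod 8), then by the Chinese remainder theorem t ≡ 27 (mod 72). Since 27 ≡ 3 (mod 24) and 24 ∣ 72, we get t ≡ 3 (mod 24).

(⇒) fails; (⇐) holds.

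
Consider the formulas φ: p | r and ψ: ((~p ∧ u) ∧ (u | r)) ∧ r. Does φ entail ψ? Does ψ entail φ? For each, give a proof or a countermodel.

Forward direction. This fails. Under p = T, u = F, r = F, the left side is true but the right side is false.

Converse. Assume the antecedent. If p is true, the antecedent cannot hold. If p is false, the antecedent forces (p = F, u = T, r = T), and p | r holds there. Either way p | r holds.

Only the reverse direction holds.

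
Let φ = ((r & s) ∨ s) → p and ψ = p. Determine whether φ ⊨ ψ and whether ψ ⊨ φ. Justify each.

[⇒] This fails. Under p = F, r = F, s = F, the left side is true but the right side is false.

[⇐] Assume the antecedent. If p is true, ((r & s) ∨ s) → p reduces to true regardless of the other variables. If p is false, the antecedent cannot hold. Either way ((r & s) ∨ s) → p holds.

Only the reverse direction holds.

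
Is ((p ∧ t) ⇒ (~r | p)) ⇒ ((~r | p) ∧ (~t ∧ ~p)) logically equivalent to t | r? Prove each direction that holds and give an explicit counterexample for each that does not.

(⇒) This fails. Under r = F, t = F, p = F, the left side is true but the right side is false.

(⇐) This fails. Under r = T, t = F, p = F, the left side is false but the right side is true.

Neither direction holds.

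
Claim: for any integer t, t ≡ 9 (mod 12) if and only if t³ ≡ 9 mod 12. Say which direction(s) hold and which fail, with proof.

The biconditional holds.

Converse. For the converse, argue contrapositively. If t ≢ 9 (mod 12), then t is congruent to one of 0, 1, 2, 3, 4, 5, 6, 7, 8, 10, 11 modulo 12, and these give t³ ≡ 0, 1, 8, 3, 4, 5, 0, 7, 8, 4, 11 respectively — never 9.

Forward direction. Suppose t ≡ 9 (mod 12). Write t = 12j + 9. Then (12j + 9)³ = 1728j³ + 3888j² + 2916j + 729 = 12(144j³ + 324j² + 243j + 60) + 9, so t³ ≡ 9 (mod 12).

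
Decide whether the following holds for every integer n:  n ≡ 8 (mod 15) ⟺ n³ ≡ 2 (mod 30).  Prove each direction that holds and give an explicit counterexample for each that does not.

The forward direction fails; the converse holds.

(←) The residues r modulo 30 with r³ ≡ 2 (mod 30) are exactly {8}, and each is ≡ 8 (mod 15).

(→) This fails: take n = 23. Then 23 ≡ 8 (mod 15), but 23³ = 12167 ≡ 17 (mod 30), not 2.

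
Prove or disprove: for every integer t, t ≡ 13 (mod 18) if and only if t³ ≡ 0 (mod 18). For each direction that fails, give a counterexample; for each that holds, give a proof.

Neither direction holds.

Forward direction. This fails: take t = 13. Then 13 ≡ 13 (mod 18), but 13³ = 2197 ≡ 1 (mod 18), not 0.

Converse. This fails: take t = 0. Then 0³ = 0 ≡ 0 (mod 18), yet 0 ≡ 0 (mod 18), not 13.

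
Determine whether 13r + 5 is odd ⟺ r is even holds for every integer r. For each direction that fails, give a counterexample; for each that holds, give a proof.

(⟸) Suppose r is even; write r = 2j. Then 13r + 5 = 13·(2j) + 5 = 2·13j + 5, which is odd.

(⟹) Suppose 13r + 5 is odd. Since 13 is odd, 13r and r have the same parity, so 13r + 5 ≡ r + 5 (mod 2). As 5 is odd, 13r + 5 is odd exactly when r is even. Thus r is even.

Both directions hold; the statement is true.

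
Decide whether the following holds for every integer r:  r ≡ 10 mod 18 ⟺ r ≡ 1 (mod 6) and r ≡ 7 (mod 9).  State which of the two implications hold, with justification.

Neither implication holds.

(→) This fails: r = 10 gives 10 ≡ 10 (mod 18) but 10 ≡ 4 (mod 6), so the conjunction on the right does not hold.

(←) This fails: r = 7 satisfies both congruences on the right (7 ≡ 1 mod 6 and 7 ≡ 7 mod 9) yet 7 ≡ 7 (mod 18), not 10.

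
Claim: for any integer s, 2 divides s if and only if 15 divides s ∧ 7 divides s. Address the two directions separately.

Neither direction holds.

[⇒] This fails: take s = 2. Certainly 2 ∣ 2, but 15 ∤ 2.

[⇐] This fails: take s = 105. Both 15 ∣ 105 and 7 ∣ 105, yet 105 is not a multiple of 2 (since 105 = 52·2 + 1), so 2 ∤ 105.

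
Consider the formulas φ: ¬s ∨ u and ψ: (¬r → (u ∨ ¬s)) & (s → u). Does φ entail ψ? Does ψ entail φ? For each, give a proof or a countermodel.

Both directions hold; the statement is true.

(⟹) Assume the antecedent. If s is true, the antecedent forces (s = T, u = T, r = F) or (s = T, u = T, r = T), and (¬r → (u ∨ ¬s)) & (s → u) holds there. If s is false, (¬r → (u ∨ ¬s)) & (s → u) reduces to true regardless of the other variables. Either way (¬r → (u ∨ ¬s)) & (s → u) holds.

(⟸) Assume the antecedent. If s is true, the antecedent forces (s = T, u = T, r = F) or (s = T, u = T, r = T), and ¬s ∨ u holds there. If s is false, ¬s ∨ u reduces to true regardless of the other variables. Either way ¬s ∨ u holds.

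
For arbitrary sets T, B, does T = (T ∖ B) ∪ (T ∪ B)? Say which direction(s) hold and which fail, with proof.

(⊆) Let x ∈ T. Then either x ∈ T and x ∉ B; or x ∈ T ∩ B. In each case x ∈ (T ∖ B) ∪ (T ∪ B), so T ⊆ (T ∖ B) ∪ (T ∪ B).

(⊇) This inclusion fails. Take T = ∅, B = {1}; then 1 ∈ (T ∖ B) ∪ (T ∪ B) but 1 ∉ T.

Only the forward inclusion holds.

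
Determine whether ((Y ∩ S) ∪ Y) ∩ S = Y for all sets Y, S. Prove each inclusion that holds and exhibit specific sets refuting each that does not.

(⊆) Let x ∈ ((Y ∩ S) ∪ Y) ∩ S. Then x ∈ Y ∩ S, from which x ∈ Y.

(⊇) This inclusion fails. Take Y = {1}, S = ∅; then 1 ∈ Y but 1 ∉ ((Y ∩ S) ∪ Y) ∩ S.

The sets are not equal: only the forward inclusion holds.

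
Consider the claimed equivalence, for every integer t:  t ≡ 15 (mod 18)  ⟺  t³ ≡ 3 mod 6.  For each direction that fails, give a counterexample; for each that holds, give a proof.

[⇒] Suppose t ≡ 15 (mod 18). Then t³ ≡ 15³ = 3375 (mod 18), and since 6 ∣ 18, also t³ ≡ 3 (mod 6).

[⇐] This fails: take t = 3. Then 3³ = 27 ≡ 3 (mod 6), yet 3 ≡ 3 (mod 18), not 15.

(⇒) holds; (⇐) fails.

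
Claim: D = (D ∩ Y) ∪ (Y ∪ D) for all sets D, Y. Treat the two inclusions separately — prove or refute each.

(⊆) Let x ∈ D. Then either x ∈ D and x ∉ Y; or x ∈ D ∩ Y. In each case x ∈ (D ∩ Y) ∪ (Y ∪ D), so D ⊆ (D ∩ Y) ∪ (Y ∪ D).

(⊇) This inclusion fails. Take D = ∅, Y = {1}; then 1 ∈ (D ∩ Y) ∪ (Y ∪ D) but 1 ∉ D.

(⊆) holds; (⊇) fails.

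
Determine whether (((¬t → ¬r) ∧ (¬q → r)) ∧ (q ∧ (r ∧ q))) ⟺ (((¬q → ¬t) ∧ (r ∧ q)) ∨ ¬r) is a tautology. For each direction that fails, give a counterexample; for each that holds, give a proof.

Not equivalent: only (⇒) holds.

(⟹) Assume the antecedent. If t is true, the antecedent forces (t = T, q = T, r = T), and ((¬q → ¬t) ∧ (r ∧ q)) ∨ ¬r holds there. If t is false, the antecedent cannot hold. Either way ((¬q → ¬t) ∧ (r ∧ q)) ∨ ¬r holds.

(⟸) This fails. Under t = F, q = F, r = F, the left side is false but the right side is true.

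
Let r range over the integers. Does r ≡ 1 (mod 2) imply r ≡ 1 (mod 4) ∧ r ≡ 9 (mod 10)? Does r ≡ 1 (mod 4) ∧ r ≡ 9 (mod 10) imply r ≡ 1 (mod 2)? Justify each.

Only the reverse direction holds.

(⇐) If r ≡ 1 (mod 4) and r ≡ 9 (mod 10), then by the Chinese remainder theorem r ≡ 9 (mod 20). Since 9 ≡ 1 (mod 2) and 2 ∣ 20, we get r ≡ 1 (mod 2).

(⇒) This fails: r = 1 gives 1 ≡ 1 (mod 2) but 1 ≡ 1 (mod 10), so the conjunction on the right does not hold.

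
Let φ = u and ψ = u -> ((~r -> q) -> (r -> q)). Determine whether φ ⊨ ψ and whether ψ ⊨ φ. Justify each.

(⟹) This fails. Under u = T, r = T, q = F, the left side is true but the right side is false.

(⟸) This fails. Under u = F, r = F, q = F, the left side is false but the right side is true.

(⇒) fails and (⇐) fails.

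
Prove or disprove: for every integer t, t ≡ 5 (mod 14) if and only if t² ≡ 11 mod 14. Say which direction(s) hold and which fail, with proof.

(⟹) Suppose t ≡ 5 (mod 14). Write t = 14j + 5. Then (14j + 5)² = 196j² + 140j + 25 = 14(14j² + 10j + 1) + 11, so t² ≡ 11 (mod 14).

(⟸) This fails: take t = 9. Then 9² = 81 ≡ 11 (mod 14), yet 9 ≡ 9 (mod 14), not 5.

Not equivalent: only (⇒) holds.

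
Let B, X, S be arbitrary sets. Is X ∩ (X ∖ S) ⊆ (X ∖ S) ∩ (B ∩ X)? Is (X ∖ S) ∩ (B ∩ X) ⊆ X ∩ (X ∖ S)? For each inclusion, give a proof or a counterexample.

The sets are not equal: only the reverse inclusion holds.

(⟹) This inclusion fails. Take B = ∅, X = {1}, S = ∅; then 1 ∈ X ∩ (X ∖ S) but 1 ∉ (X ∖ S) ∩ (B ∩ X).

(⟸) Let x ∈ (X ∖ S) ∩ (B ∩ X). Then x ∈ B ∩ X and x ∉ S, from which x ∈ X ∩ (X ∖ S).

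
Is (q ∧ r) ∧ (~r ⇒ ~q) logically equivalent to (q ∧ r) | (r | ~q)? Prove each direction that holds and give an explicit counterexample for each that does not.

The forward direction holds; the converse fails.

Forward direction. Assume the antecedent. If r is true, (q ∧ r) | (r | ~q) reduces to true regardless of the other variables. If r is false, the antecedent cannot hold. Either way (q ∧ r) | (r | ~q) holds.

Converse. This fails. Under r = F, q = F, the left side is false but the right side is true.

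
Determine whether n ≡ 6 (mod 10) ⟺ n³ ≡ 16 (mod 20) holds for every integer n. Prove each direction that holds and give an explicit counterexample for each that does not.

(⇒) Suppose n ≡ 6 (mod 10). Working modulo 20, n ∈ {6, 16}; for each such r, r³ ≡ 16 (mod 20).

(⇐) Conversely, the residues r modulo 20 with r³ ≡ 16 (mod 20) are exactly {6, 16}, and each is ≡ 6 (mod 10).

Equivalent; both directions hold.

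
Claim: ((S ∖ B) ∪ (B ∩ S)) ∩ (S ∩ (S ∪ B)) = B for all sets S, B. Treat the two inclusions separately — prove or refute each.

Neither inclusion holds.

(⊆) This inclusion fails. Take S = {1}, B = ∅; then 1 ∈ ((S ∖ B) ∪ (B ∩ S)) ∩ (S ∩ (S ∪ B)) but 1 ∉ B.

(⊇) This inclusion fails. Take S = ∅, B = {1}; then 1 ∈ B but 1 ∉ ((S ∖ B) ∪ (B ∩ S)) ∩ (S ∩ (S ∪ B)).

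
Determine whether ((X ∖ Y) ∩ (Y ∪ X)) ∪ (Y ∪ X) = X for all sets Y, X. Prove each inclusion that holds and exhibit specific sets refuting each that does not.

The sets are not equal: only the reverse inclusion holds.

Forward inclusion. This inclusion fails. Take Y = {1}, X = ∅; then 1 ∈ ((X ∖ Y) ∩ (Y ∪ X)) ∪ (Y ∪ X) but 1 ∉ X.

Reverse inclusion. Let x ∈ X. Then either x ∈ X and x ∉ Y; or x ∈ Y ∩ X. In each case x ∈ ((X ∖ Y) ∩ (Y ∪ X)) ∪ (Y ∪ X), so X ⊆ ((X ∖ Y) ∩ (Y ∪ X)) ∪ (Y ∪ X).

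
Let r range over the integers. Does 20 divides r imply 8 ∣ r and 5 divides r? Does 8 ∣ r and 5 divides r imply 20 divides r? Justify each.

(⟹) This fails: take r = 20. Certainly 20 ∣ 20, but 8 ∤ 20.

(⟸) Suppose 8 ∣ r and 5 ∣ r. Any common multiple of 8 and 5 is a multiple of their lcm; here gcd(8, 5) = 1, so lcm(8, 5) = 8·5 = 40, so 40 ∣ r. Since 20 ∣ 40, it follows that 20 ∣ r.

(⇒) fails; (⇐) holds.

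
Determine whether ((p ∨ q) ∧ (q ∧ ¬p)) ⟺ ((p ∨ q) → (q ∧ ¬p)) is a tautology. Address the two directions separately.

Forward direction. Assume the antecedent. If q is true, the antecedent forces (q = T, p = F), and (p ∨ q) → (q ∧ ¬p) holds there. If q is false, the antecedent cannot hold. Either way (p ∨ q) → (q ∧ ¬p) holds.

Converse. This fails. Under q = F, p = F, the left side is false but the right side is true.

The forward direction holds; the converse fails.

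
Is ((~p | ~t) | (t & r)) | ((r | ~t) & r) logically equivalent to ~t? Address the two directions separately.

Only the reverse direction holds.

Forward direction. This fails. Under r = F, t = T, p = F, the left side is true but the right side is false.

Converse. Assume the antecedent. If r is true, the consequent reduces to true regardless of the other variables. If r is false, the antecedent forces (r = F, t = F, p = F) or (r = F, t = F, p = T), and the consequent holds there. Either way the consequent holds.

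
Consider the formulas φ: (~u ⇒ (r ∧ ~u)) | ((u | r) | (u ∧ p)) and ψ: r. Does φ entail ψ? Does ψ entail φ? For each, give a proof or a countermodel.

(⇒) This fails. Under p = F, u = T, r = F, the left side is true but the right side is false.

(⇐) Assume the antecedent. If p is true, the antecedent forces (p = T, u = F, r = T) or (p = T, u = T, r = T), and the consequent holds there. If p is false, the antecedent forces (p = F, u = F, r = T) or (p = F, u = T, r = T), and the consequent holds there. Either way the consequent holds.

(⇒) fails; (⇐) holds.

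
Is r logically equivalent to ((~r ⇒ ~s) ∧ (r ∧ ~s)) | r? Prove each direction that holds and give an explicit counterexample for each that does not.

The biconditional holds.

Forward direction. Assume the antecedent. If s is true, the antecedent forces (s = T, r = T), and ((~r ⇒ ~s) ∧ (r ∧ ~s)) | r holds there. If s is false, the antecedent forces (s = F, r = T), and ((~r ⇒ ~s) ∧ (r ∧ ~s)) | r holds there. Either way ((~r ⇒ ~s) ∧ (r ∧ ~s)) | r holds.

Converse. Assume the antecedent. If s is true, the antecedent forces (s = T, r = T), and r holds there. If s is false, the antecedent forces (s = F, r = T), and r holds there. Either way r holds.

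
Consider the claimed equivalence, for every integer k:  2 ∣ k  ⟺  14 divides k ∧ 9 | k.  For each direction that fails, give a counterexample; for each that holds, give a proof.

(⇒) fails; (⇐) holds.

(⇐) Suppose 14 ∣ k and 9 ∣ k. Any common multiple of 14 and 9 is a multiple of their lcm; here gcd(14, 9) = 1, so lcm(14, 9) = 14·9 = 126, so 126 ∣ k. Since 2 ∣ 126, it follows that 2 ∣ k.

(⇒) This fails: take k = 2. Certainly 2 ∣ 2, but 14 ∤ 2.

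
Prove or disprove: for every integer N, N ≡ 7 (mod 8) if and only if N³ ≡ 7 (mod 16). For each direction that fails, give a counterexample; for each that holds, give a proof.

The forward direction fails; the converse holds.

[⇒] This fails: take N = 15. Then 15 ≡ 7 (mod 8), but 15³ = 3375 ≡ 15 (mod 16), not 7.

[⇐] Conversely, the residues r modulo 16 with r³ ≡ 7 (mod 16) are exactly {7}, and each is ≡ 7 (mod 8).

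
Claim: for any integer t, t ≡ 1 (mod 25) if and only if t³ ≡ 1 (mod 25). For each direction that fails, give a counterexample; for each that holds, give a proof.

Equivalent; both directions hold.

(⇐) Suppose t³ ≡ 1 (mod 25). The only residue r in {0, …, 24} with r³ ≡ 1 (mod 25) is r = 1, so t ≡ 1 (mod 25).

(⇒) Suppose t ≡ 1 (mod 25). Write t = 25j + 1. Then (25j + 1)³ = 15625j³ + 1875j² + 75j + 1 = 25(625j³ + 75j² + 3j) + 1, so t³ ≡ 1 (mod 25).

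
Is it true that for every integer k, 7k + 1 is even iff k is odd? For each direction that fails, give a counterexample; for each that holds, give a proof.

Converse. Suppose k is odd; write k = 2j + 1. Then 7k + 1 = 7·(2j + 1) + 1 = 2·7j + 8, which is even.

Forward direction. Suppose 7k + 1 is even. Since 7 is odd, 7k and k have the same parity, so 7k + 1 ≡ k + 1 (mod 2). As 1 is odd, 7k + 1 is even exactly when k is odd. Thus k is odd.

Equivalent; both directions hold.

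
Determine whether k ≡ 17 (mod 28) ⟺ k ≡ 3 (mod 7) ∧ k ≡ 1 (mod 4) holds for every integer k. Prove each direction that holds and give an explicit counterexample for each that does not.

Both implications hold.

(→) Suppose k ≡ 17 (mod 28); write k = 28j + 17. Since 7 ∣ 28, reducing mod 7 gives k ≡ 17 ≡ 3 (mod 7); since 4 ∣ 28, reducing mod 4 gives k ≡ 17 ≡ 1 (mod 4).

(←) Conversely, if k ≡ 3 (mod 7) and k ≡ 1 (mod 4), then by the Chinese remainder theorem k ≡ 17 (mod 28). This is exactly k ≡ 17 (mod 28).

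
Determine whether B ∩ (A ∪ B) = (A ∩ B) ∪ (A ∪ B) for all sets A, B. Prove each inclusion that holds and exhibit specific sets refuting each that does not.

Only the forward inclusion holds.

(⟹) Let x ∈ B ∩ (A ∪ B). Then either x ∈ B and x ∉ A; or x ∈ A ∩ B. In each case x ∈ (A ∩ B) ∪ (A ∪ B), so B ∩ (A ∪ B) ⊆ (A ∩ B) ∪ (A ∪ B).

(⟸) This inclusion fails. Take A = {1}, B = ∅; then 1 ∈ (A ∩ B) ∪ (A ∪ B) but 1 ∉ B ∩ (A ∪ B).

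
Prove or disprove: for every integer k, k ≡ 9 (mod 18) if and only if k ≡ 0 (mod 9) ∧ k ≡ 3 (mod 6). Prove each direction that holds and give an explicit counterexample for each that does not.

Equivalent; both directions hold.

(⟸) If k ≡ 0 (mod 9) and k ≡ 3 (mod 6), then by the Chinese remainder theorem k ≡ 9 (mod 18). This is exactly k ≡ 9 (mod 18).

(⟹) Suppose k ≡ 9 (mod 18); write k = 18j + 9. Since 9 ∣ 18, reducing mod 9 gives k ≡ 9 ≡ 0 (mod 9); since 6 ∣ 18, reducing mod 6 gives k ≡ 9 ≡ 3 (mod 6).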